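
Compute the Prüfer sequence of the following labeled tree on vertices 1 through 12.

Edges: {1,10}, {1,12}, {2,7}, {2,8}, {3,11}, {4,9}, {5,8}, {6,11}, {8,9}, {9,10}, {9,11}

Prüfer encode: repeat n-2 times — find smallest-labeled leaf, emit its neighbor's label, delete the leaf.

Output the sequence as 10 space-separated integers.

Step 1: leaves = {3,4,5,6,7,12}. Remove smallest leaf 3, emit neighbor 11.
Step 2: leaves = {4,5,6,7,12}. Remove smallest leaf 4, emit neighbor 9.
Step 3: leaves = {5,6,7,12}. Remove smallest leaf 5, emit neighbor 8.
Step 4: leaves = {6,7,12}. Remove smallest leaf 6, emit neighbor 11.
Step 5: leaves = {7,11,12}. Remove smallest leaf 7, emit neighbor 2.
Step 6: leaves = {2,11,12}. Remove smallest leaf 2, emit neighbor 8.
Step 7: leaves = {8,11,12}. Remove smallest leaf 8, emit neighbor 9.
Step 8: leaves = {11,12}. Remove smallest leaf 11, emit neighbor 9.
Step 9: leaves = {9,12}. Remove smallest leaf 9, emit neighbor 10.
Step 10: leaves = {10,12}. Remove smallest leaf 10, emit neighbor 1.
Done: 2 vertices remain (1, 12). Sequence = [11 9 8 11 2 8 9 9 10 1]

Answer: 11 9 8 11 2 8 9 9 10 1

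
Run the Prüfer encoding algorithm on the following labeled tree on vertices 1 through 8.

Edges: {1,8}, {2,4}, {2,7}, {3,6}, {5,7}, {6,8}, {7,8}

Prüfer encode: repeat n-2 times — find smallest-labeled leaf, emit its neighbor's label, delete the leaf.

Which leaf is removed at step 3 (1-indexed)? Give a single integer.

Answer: 4

Derivation:
Step 1: current leaves = {1,3,4,5}. Remove leaf 1 (neighbor: 8).
Step 2: current leaves = {3,4,5}. Remove leaf 3 (neighbor: 6).
Step 3: current leaves = {4,5,6}. Remove leaf 4 (neighbor: 2).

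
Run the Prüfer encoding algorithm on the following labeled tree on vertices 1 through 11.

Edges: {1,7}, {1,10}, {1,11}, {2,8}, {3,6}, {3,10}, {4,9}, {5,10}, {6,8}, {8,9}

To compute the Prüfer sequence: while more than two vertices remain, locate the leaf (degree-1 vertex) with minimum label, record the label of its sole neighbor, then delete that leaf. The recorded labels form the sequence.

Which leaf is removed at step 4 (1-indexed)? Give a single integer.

Step 1: current leaves = {2,4,5,7,11}. Remove leaf 2 (neighbor: 8).
Step 2: current leaves = {4,5,7,11}. Remove leaf 4 (neighbor: 9).
Step 3: current leaves = {5,7,9,11}. Remove leaf 5 (neighbor: 10).
Step 4: current leaves = {7,9,11}. Remove leaf 7 (neighbor: 1).

Answer: 7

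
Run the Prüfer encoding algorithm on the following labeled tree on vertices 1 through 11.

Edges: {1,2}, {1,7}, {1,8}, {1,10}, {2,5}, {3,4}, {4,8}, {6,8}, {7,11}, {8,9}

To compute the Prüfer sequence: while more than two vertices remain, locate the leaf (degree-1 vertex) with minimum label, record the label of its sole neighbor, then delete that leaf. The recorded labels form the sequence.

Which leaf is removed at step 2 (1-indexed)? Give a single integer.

Step 1: current leaves = {3,5,6,9,10,11}. Remove leaf 3 (neighbor: 4).
Step 2: current leaves = {4,5,6,9,10,11}. Remove leaf 4 (neighbor: 8).

Answer: 4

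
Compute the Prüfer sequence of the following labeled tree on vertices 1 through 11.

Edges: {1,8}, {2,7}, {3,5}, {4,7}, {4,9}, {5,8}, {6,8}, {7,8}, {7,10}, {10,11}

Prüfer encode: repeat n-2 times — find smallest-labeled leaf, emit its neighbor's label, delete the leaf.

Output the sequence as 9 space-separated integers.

Answer: 8 7 5 8 8 7 4 7 10

Derivation:
Step 1: leaves = {1,2,3,6,9,11}. Remove smallest leaf 1, emit neighbor 8.
Step 2: leaves = {2,3,6,9,11}. Remove smallest leaf 2, emit neighbor 7.
Step 3: leaves = {3,6,9,11}. Remove smallest leaf 3, emit neighbor 5.
Step 4: leaves = {5,6,9,11}. Remove smallest leaf 5, emit neighbor 8.
Step 5: leaves = {6,9,11}. Remove smallest leaf 6, emit neighbor 8.
Step 6: leaves = {8,9,11}. Remove smallest leaf 8, emit neighbor 7.
Step 7: leaves = {9,11}. Remove smallest leaf 9, emit neighbor 4.
Step 8: leaves = {4,11}. Remove smallest leaf 4, emit neighbor 7.
Step 9: leaves = {7,11}. Remove smallest leaf 7, emit neighbor 10.
Done: 2 vertices remain (10, 11). Sequence = [8 7 5 8 8 7 4 7 10]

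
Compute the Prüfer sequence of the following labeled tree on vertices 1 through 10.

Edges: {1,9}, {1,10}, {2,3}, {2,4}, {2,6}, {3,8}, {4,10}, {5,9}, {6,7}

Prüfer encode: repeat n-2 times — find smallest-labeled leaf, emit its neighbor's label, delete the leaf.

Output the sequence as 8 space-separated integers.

Step 1: leaves = {5,7,8}. Remove smallest leaf 5, emit neighbor 9.
Step 2: leaves = {7,8,9}. Remove smallest leaf 7, emit neighbor 6.
Step 3: leaves = {6,8,9}. Remove smallest leaf 6, emit neighbor 2.
Step 4: leaves = {8,9}. Remove smallest leaf 8, emit neighbor 3.
Step 5: leaves = {3,9}. Remove smallest leaf 3, emit neighbor 2.
Step 6: leaves = {2,9}. Remove smallest leaf 2, emit neighbor 4.
Step 7: leaves = {4,9}. Remove smallest leaf 4, emit neighbor 10.
Step 8: leaves = {9,10}. Remove smallest leaf 9, emit neighbor 1.
Done: 2 vertices remain (1, 10). Sequence = [9 6 2 3 2 4 10 1]

Answer: 9 6 2 3 2 4 10 1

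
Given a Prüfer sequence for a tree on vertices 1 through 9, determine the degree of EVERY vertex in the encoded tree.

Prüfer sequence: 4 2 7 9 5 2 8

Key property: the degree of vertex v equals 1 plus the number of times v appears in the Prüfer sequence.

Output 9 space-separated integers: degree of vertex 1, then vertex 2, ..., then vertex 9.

p_1 = 4: count[4] becomes 1
p_2 = 2: count[2] becomes 1
p_3 = 7: count[7] becomes 1
p_4 = 9: count[9] becomes 1
p_5 = 5: count[5] becomes 1
p_6 = 2: count[2] becomes 2
p_7 = 8: count[8] becomes 1
Degrees (1 + count): deg[1]=1+0=1, deg[2]=1+2=3, deg[3]=1+0=1, deg[4]=1+1=2, deg[5]=1+1=2, deg[6]=1+0=1, deg[7]=1+1=2, deg[8]=1+1=2, deg[9]=1+1=2

Answer: 1 3 1 2 2 1 2 2 2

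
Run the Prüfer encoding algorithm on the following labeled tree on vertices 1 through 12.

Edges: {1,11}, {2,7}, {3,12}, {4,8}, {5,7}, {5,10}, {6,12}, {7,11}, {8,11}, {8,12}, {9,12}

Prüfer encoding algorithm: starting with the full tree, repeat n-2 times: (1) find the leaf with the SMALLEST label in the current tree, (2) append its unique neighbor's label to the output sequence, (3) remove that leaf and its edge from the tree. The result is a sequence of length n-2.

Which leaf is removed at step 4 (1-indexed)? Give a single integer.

Answer: 4

Derivation:
Step 1: current leaves = {1,2,3,4,6,9,10}. Remove leaf 1 (neighbor: 11).
Step 2: current leaves = {2,3,4,6,9,10}. Remove leaf 2 (neighbor: 7).
Step 3: current leaves = {3,4,6,9,10}. Remove leaf 3 (neighbor: 12).
Step 4: current leaves = {4,6,9,10}. Remove leaf 4 (neighbor: 8).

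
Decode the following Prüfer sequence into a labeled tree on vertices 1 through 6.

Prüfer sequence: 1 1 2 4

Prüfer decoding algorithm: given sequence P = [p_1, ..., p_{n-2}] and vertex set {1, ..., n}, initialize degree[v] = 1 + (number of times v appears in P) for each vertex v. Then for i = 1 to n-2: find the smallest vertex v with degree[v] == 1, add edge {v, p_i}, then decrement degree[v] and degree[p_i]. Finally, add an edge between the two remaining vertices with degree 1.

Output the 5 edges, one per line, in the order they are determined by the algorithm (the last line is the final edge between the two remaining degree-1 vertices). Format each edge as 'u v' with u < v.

Answer: 1 3
1 5
1 2
2 4
4 6

Derivation:
Initial degrees: {1:3, 2:2, 3:1, 4:2, 5:1, 6:1}
Step 1: smallest deg-1 vertex = 3, p_1 = 1. Add edge {1,3}. Now deg[3]=0, deg[1]=2.
Step 2: smallest deg-1 vertex = 5, p_2 = 1. Add edge {1,5}. Now deg[5]=0, deg[1]=1.
Step 3: smallest deg-1 vertex = 1, p_3 = 2. Add edge {1,2}. Now deg[1]=0, deg[2]=1.
Step 4: smallest deg-1 vertex = 2, p_4 = 4. Add edge {2,4}. Now deg[2]=0, deg[4]=1.
Final: two remaining deg-1 vertices are 4, 6. Add edge {4,6}.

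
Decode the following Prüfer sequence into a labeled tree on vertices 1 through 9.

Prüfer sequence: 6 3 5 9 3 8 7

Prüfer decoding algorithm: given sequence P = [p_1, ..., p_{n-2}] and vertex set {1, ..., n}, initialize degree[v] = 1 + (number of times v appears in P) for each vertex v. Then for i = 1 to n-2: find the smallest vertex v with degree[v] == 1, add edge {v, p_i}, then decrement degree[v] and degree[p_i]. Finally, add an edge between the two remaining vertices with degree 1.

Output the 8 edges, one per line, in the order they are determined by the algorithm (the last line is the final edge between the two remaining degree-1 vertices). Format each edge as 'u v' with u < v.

Answer: 1 6
2 3
4 5
5 9
3 6
3 8
7 8
7 9

Derivation:
Initial degrees: {1:1, 2:1, 3:3, 4:1, 5:2, 6:2, 7:2, 8:2, 9:2}
Step 1: smallest deg-1 vertex = 1, p_1 = 6. Add edge {1,6}. Now deg[1]=0, deg[6]=1.
Step 2: smallest deg-1 vertex = 2, p_2 = 3. Add edge {2,3}. Now deg[2]=0, deg[3]=2.
Step 3: smallest deg-1 vertex = 4, p_3 = 5. Add edge {4,5}. Now deg[4]=0, deg[5]=1.
Step 4: smallest deg-1 vertex = 5, p_4 = 9. Add edge {5,9}. Now deg[5]=0, deg[9]=1.
Step 5: smallest deg-1 vertex = 6, p_5 = 3. Add edge {3,6}. Now deg[6]=0, deg[3]=1.
Step 6: smallest deg-1 vertex = 3, p_6 = 8. Add edge {3,8}. Now deg[3]=0, deg[8]=1.
Step 7: smallest deg-1 vertex = 8, p_7 = 7. Add edge {7,8}. Now deg[8]=0, deg[7]=1.
Final: two remaining deg-1 vertices are 7, 9. Add edge {7,9}.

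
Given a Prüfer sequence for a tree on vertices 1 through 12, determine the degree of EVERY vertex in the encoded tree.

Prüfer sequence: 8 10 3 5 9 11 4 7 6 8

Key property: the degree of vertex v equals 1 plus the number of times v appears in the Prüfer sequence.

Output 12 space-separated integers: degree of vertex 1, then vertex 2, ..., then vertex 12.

p_1 = 8: count[8] becomes 1
p_2 = 10: count[10] becomes 1
p_3 = 3: count[3] becomes 1
p_4 = 5: count[5] becomes 1
p_5 = 9: count[9] becomes 1
p_6 = 11: count[11] becomes 1
p_7 = 4: count[4] becomes 1
p_8 = 7: count[7] becomes 1
p_9 = 6: count[6] becomes 1
p_10 = 8: count[8] becomes 2
Degrees (1 + count): deg[1]=1+0=1, deg[2]=1+0=1, deg[3]=1+1=2, deg[4]=1+1=2, deg[5]=1+1=2, deg[6]=1+1=2, deg[7]=1+1=2, deg[8]=1+2=3, deg[9]=1+1=2, deg[10]=1+1=2, deg[11]=1+1=2, deg[12]=1+0=1

Answer: 1 1 2 2 2 2 2 3 2 2 2 1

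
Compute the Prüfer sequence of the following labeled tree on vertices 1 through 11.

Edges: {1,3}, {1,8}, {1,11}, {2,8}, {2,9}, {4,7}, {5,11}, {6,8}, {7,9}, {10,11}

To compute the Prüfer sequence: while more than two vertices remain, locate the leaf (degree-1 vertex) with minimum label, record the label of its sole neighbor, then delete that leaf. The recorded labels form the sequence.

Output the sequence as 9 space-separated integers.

Step 1: leaves = {3,4,5,6,10}. Remove smallest leaf 3, emit neighbor 1.
Step 2: leaves = {4,5,6,10}. Remove smallest leaf 4, emit neighbor 7.
Step 3: leaves = {5,6,7,10}. Remove smallest leaf 5, emit neighbor 11.
Step 4: leaves = {6,7,10}. Remove smallest leaf 6, emit neighbor 8.
Step 5: leaves = {7,10}. Remove smallest leaf 7, emit neighbor 9.
Step 6: leaves = {9,10}. Remove smallest leaf 9, emit neighbor 2.
Step 7: leaves = {2,10}. Remove smallest leaf 2, emit neighbor 8.
Step 8: leaves = {8,10}. Remove smallest leaf 8, emit neighbor 1.
Step 9: leaves = {1,10}. Remove smallest leaf 1, emit neighbor 11.
Done: 2 vertices remain (10, 11). Sequence = [1 7 11 8 9 2 8 1 11]

Answer: 1 7 11 8 9 2 8 1 11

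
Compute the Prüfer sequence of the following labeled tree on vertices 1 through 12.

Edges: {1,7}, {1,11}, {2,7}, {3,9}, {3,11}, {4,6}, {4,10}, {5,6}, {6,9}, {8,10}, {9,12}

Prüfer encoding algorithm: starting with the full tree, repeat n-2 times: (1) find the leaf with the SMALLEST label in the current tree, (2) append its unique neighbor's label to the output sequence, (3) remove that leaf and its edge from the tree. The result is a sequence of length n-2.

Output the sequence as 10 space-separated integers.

Answer: 7 6 1 11 10 4 6 9 3 9

Derivation:
Step 1: leaves = {2,5,8,12}. Remove smallest leaf 2, emit neighbor 7.
Step 2: leaves = {5,7,8,12}. Remove smallest leaf 5, emit neighbor 6.
Step 3: leaves = {7,8,12}. Remove smallest leaf 7, emit neighbor 1.
Step 4: leaves = {1,8,12}. Remove smallest leaf 1, emit neighbor 11.
Step 5: leaves = {8,11,12}. Remove smallest leaf 8, emit neighbor 10.
Step 6: leaves = {10,11,12}. Remove smallest leaf 10, emit neighbor 4.
Step 7: leaves = {4,11,12}. Remove smallest leaf 4, emit neighbor 6.
Step 8: leaves = {6,11,12}. Remove smallest leaf 6, emit neighbor 9.
Step 9: leaves = {11,12}. Remove smallest leaf 11, emit neighbor 3.
Step 10: leaves = {3,12}. Remove smallest leaf 3, emit neighbor 9.
Done: 2 vertices remain (9, 12). Sequence = [7 6 1 11 10 4 6 9 3 9]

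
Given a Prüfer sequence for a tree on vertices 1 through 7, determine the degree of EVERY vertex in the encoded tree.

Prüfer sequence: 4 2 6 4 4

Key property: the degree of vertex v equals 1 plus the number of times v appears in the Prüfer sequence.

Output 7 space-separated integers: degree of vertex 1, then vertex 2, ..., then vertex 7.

Answer: 1 2 1 4 1 2 1

Derivation:
p_1 = 4: count[4] becomes 1
p_2 = 2: count[2] becomes 1
p_3 = 6: count[6] becomes 1
p_4 = 4: count[4] becomes 2
p_5 = 4: count[4] becomes 3
Degrees (1 + count): deg[1]=1+0=1, deg[2]=1+1=2, deg[3]=1+0=1, deg[4]=1+3=4, deg[5]=1+0=1, deg[6]=1+1=2, deg[7]=1+0=1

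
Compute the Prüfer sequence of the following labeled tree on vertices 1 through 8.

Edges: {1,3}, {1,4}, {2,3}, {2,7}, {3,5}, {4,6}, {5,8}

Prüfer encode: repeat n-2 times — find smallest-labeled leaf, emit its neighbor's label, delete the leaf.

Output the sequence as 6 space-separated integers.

Step 1: leaves = {6,7,8}. Remove smallest leaf 6, emit neighbor 4.
Step 2: leaves = {4,7,8}. Remove smallest leaf 4, emit neighbor 1.
Step 3: leaves = {1,7,8}. Remove smallest leaf 1, emit neighbor 3.
Step 4: leaves = {7,8}. Remove smallest leaf 7, emit neighbor 2.
Step 5: leaves = {2,8}. Remove smallest leaf 2, emit neighbor 3.
Step 6: leaves = {3,8}. Remove smallest leaf 3, emit neighbor 5.
Done: 2 vertices remain (5, 8). Sequence = [4 1 3 2 3 5]

Answer: 4 1 3 2 3 5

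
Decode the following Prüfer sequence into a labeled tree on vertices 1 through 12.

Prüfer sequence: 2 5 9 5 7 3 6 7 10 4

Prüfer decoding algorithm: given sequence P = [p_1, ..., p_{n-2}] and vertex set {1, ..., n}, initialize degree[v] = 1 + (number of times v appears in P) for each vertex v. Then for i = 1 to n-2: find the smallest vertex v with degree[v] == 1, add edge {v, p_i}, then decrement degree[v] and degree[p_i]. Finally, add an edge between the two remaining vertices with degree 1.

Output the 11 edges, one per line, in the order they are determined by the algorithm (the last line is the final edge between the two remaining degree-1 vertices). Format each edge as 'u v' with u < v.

Answer: 1 2
2 5
8 9
5 9
5 7
3 11
3 6
6 7
7 10
4 10
4 12

Derivation:
Initial degrees: {1:1, 2:2, 3:2, 4:2, 5:3, 6:2, 7:3, 8:1, 9:2, 10:2, 11:1, 12:1}
Step 1: smallest deg-1 vertex = 1, p_1 = 2. Add edge {1,2}. Now deg[1]=0, deg[2]=1.
Step 2: smallest deg-1 vertex = 2, p_2 = 5. Add edge {2,5}. Now deg[2]=0, deg[5]=2.
Step 3: smallest deg-1 vertex = 8, p_3 = 9. Add edge {8,9}. Now deg[8]=0, deg[9]=1.
Step 4: smallest deg-1 vertex = 9, p_4 = 5. Add edge {5,9}. Now deg[9]=0, deg[5]=1.
Step 5: smallest deg-1 vertex = 5, p_5 = 7. Add edge {5,7}. Now deg[5]=0, deg[7]=2.
Step 6: smallest deg-1 vertex = 11, p_6 = 3. Add edge {3,11}. Now deg[11]=0, deg[3]=1.
Step 7: smallest deg-1 vertex = 3, p_7 = 6. Add edge {3,6}. Now deg[3]=0, deg[6]=1.
Step 8: smallest deg-1 vertex = 6, p_8 = 7. Add edge {6,7}. Now deg[6]=0, deg[7]=1.
Step 9: smallest deg-1 vertex = 7, p_9 = 10. Add edge {7,10}. Now deg[7]=0, deg[10]=1.
Step 10: smallest deg-1 vertex = 10, p_10 = 4. Add edge {4,10}. Now deg[10]=0, deg[4]=1.
Final: two remaining deg-1 vertices are 4, 12. Add edge {4,12}.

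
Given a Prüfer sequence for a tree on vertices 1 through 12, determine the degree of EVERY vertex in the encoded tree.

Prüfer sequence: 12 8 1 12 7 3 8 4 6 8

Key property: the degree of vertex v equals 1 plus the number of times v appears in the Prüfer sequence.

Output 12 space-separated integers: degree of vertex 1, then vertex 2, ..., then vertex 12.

Answer: 2 1 2 2 1 2 2 4 1 1 1 3

Derivation:
p_1 = 12: count[12] becomes 1
p_2 = 8: count[8] becomes 1
p_3 = 1: count[1] becomes 1
p_4 = 12: count[12] becomes 2
p_5 = 7: count[7] becomes 1
p_6 = 3: count[3] becomes 1
p_7 = 8: count[8] becomes 2
p_8 = 4: count[4] becomes 1
p_9 = 6: count[6] becomes 1
p_10 = 8: count[8] becomes 3
Degrees (1 + count): deg[1]=1+1=2, deg[2]=1+0=1, deg[3]=1+1=2, deg[4]=1+1=2, deg[5]=1+0=1, deg[6]=1+1=2, deg[7]=1+1=2, deg[8]=1+3=4, deg[9]=1+0=1, deg[10]=1+0=1, deg[11]=1+0=1, deg[12]=1+2=3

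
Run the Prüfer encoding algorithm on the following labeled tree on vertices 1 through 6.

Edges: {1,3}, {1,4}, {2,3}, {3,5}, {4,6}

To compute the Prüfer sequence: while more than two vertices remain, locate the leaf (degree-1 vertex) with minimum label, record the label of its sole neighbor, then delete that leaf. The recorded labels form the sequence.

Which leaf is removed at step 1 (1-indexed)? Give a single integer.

Step 1: current leaves = {2,5,6}. Remove leaf 2 (neighbor: 3).

Answer: 2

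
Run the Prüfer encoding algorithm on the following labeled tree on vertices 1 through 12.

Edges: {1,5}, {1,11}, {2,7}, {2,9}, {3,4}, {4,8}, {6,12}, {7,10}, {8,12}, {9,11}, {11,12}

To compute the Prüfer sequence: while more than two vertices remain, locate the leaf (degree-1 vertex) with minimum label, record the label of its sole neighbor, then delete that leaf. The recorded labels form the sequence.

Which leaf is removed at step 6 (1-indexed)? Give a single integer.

Step 1: current leaves = {3,5,6,10}. Remove leaf 3 (neighbor: 4).
Step 2: current leaves = {4,5,6,10}. Remove leaf 4 (neighbor: 8).
Step 3: current leaves = {5,6,8,10}. Remove leaf 5 (neighbor: 1).
Step 4: current leaves = {1,6,8,10}. Remove leaf 1 (neighbor: 11).
Step 5: current leaves = {6,8,10}. Remove leaf 6 (neighbor: 12).
Step 6: current leaves = {8,10}. Remove leaf 8 (neighbor: 12).

Answer: 8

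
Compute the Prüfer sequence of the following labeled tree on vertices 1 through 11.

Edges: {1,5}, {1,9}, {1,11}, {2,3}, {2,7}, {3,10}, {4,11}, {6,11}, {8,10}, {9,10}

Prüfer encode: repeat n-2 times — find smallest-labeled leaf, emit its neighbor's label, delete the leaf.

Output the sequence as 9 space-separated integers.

Answer: 11 1 11 2 3 10 10 9 1

Derivation:
Step 1: leaves = {4,5,6,7,8}. Remove smallest leaf 4, emit neighbor 11.
Step 2: leaves = {5,6,7,8}. Remove smallest leaf 5, emit neighbor 1.
Step 3: leaves = {6,7,8}. Remove smallest leaf 6, emit neighbor 11.
Step 4: leaves = {7,8,11}. Remove smallest leaf 7, emit neighbor 2.
Step 5: leaves = {2,8,11}. Remove smallest leaf 2, emit neighbor 3.
Step 6: leaves = {3,8,11}. Remove smallest leaf 3, emit neighbor 10.
Step 7: leaves = {8,11}. Remove smallest leaf 8, emit neighbor 10.
Step 8: leaves = {10,11}. Remove smallest leaf 10, emit neighbor 9.
Step 9: leaves = {9,11}. Remove smallest leaf 9, emit neighbor 1.
Done: 2 vertices remain (1, 11). Sequence = [11 1 11 2 3 10 10 9 1]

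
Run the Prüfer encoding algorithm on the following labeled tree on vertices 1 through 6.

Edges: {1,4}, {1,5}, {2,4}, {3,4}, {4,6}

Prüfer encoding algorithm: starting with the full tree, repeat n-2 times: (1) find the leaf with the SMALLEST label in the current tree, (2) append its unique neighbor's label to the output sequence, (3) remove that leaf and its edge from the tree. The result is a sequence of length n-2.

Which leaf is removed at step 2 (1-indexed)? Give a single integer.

Step 1: current leaves = {2,3,5,6}. Remove leaf 2 (neighbor: 4).
Step 2: current leaves = {3,5,6}. Remove leaf 3 (neighbor: 4).

Answer: 3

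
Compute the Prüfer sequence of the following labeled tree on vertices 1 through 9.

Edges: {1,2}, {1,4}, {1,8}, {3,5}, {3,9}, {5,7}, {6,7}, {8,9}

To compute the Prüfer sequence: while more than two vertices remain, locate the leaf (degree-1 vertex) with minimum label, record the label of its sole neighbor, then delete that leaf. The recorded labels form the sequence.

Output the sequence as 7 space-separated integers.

Step 1: leaves = {2,4,6}. Remove smallest leaf 2, emit neighbor 1.
Step 2: leaves = {4,6}. Remove smallest leaf 4, emit neighbor 1.
Step 3: leaves = {1,6}. Remove smallest leaf 1, emit neighbor 8.
Step 4: leaves = {6,8}. Remove smallest leaf 6, emit neighbor 7.
Step 5: leaves = {7,8}. Remove smallest leaf 7, emit neighbor 5.
Step 6: leaves = {5,8}. Remove smallest leaf 5, emit neighbor 3.
Step 7: leaves = {3,8}. Remove smallest leaf 3, emit neighbor 9.
Done: 2 vertices remain (8, 9). Sequence = [1 1 8 7 5 3 9]

Answer: 1 1 8 7 5 3 9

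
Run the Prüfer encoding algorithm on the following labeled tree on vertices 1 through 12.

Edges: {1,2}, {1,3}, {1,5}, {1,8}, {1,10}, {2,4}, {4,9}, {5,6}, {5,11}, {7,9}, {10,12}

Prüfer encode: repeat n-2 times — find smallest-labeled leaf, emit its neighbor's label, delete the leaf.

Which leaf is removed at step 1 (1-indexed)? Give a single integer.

Step 1: current leaves = {3,6,7,8,11,12}. Remove leaf 3 (neighbor: 1).

Answer: 3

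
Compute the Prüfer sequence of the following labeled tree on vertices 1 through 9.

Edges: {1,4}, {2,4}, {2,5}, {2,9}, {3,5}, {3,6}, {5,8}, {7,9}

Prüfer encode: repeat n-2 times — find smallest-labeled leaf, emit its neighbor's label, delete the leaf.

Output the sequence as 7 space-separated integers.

Answer: 4 2 3 5 9 5 2

Derivation:
Step 1: leaves = {1,6,7,8}. Remove smallest leaf 1, emit neighbor 4.
Step 2: leaves = {4,6,7,8}. Remove smallest leaf 4, emit neighbor 2.
Step 3: leaves = {6,7,8}. Remove smallest leaf 6, emit neighbor 3.
Step 4: leaves = {3,7,8}. Remove smallest leaf 3, emit neighbor 5.
Step 5: leaves = {7,8}. Remove smallest leaf 7, emit neighbor 9.
Step 6: leaves = {8,9}. Remove smallest leaf 8, emit neighbor 5.
Step 7: leaves = {5,9}. Remove smallest leaf 5, emit neighbor 2.
Done: 2 vertices remain (2, 9). Sequence = [4 2 3 5 9 5 2]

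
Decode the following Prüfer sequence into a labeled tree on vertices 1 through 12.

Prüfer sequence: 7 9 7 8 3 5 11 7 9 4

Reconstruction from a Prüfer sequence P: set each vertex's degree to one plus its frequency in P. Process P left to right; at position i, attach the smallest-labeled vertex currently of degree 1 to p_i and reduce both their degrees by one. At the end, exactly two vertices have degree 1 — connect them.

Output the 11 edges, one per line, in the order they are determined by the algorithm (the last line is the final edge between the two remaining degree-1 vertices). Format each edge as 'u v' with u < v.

Initial degrees: {1:1, 2:1, 3:2, 4:2, 5:2, 6:1, 7:4, 8:2, 9:3, 10:1, 11:2, 12:1}
Step 1: smallest deg-1 vertex = 1, p_1 = 7. Add edge {1,7}. Now deg[1]=0, deg[7]=3.
Step 2: smallest deg-1 vertex = 2, p_2 = 9. Add edge {2,9}. Now deg[2]=0, deg[9]=2.
Step 3: smallest deg-1 vertex = 6, p_3 = 7. Add edge {6,7}. Now deg[6]=0, deg[7]=2.
Step 4: smallest deg-1 vertex = 10, p_4 = 8. Add edge {8,10}. Now deg[10]=0, deg[8]=1.
Step 5: smallest deg-1 vertex = 8, p_5 = 3. Add edge {3,8}. Now deg[8]=0, deg[3]=1.
Step 6: smallest deg-1 vertex = 3, p_6 = 5. Add edge {3,5}. Now deg[3]=0, deg[5]=1.
Step 7: smallest deg-1 vertex = 5, p_7 = 11. Add edge {5,11}. Now deg[5]=0, deg[11]=1.
Step 8: smallest deg-1 vertex = 11, p_8 = 7. Add edge {7,11}. Now deg[11]=0, deg[7]=1.
Step 9: smallest deg-1 vertex = 7, p_9 = 9. Add edge {7,9}. Now deg[7]=0, deg[9]=1.
Step 10: smallest deg-1 vertex = 9, p_10 = 4. Add edge {4,9}. Now deg[9]=0, deg[4]=1.
Final: two remaining deg-1 vertices are 4, 12. Add edge {4,12}.

Answer: 1 7
2 9
6 7
8 10
3 8
3 5
5 11
7 11
7 9
4 9
4 12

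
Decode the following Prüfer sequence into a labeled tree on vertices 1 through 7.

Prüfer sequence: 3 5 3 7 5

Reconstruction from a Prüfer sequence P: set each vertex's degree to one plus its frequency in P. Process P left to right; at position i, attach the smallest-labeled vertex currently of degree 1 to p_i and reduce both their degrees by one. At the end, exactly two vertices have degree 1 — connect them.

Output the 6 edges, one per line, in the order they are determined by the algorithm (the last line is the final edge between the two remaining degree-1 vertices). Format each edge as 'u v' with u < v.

Initial degrees: {1:1, 2:1, 3:3, 4:1, 5:3, 6:1, 7:2}
Step 1: smallest deg-1 vertex = 1, p_1 = 3. Add edge {1,3}. Now deg[1]=0, deg[3]=2.
Step 2: smallest deg-1 vertex = 2, p_2 = 5. Add edge {2,5}. Now deg[2]=0, deg[5]=2.
Step 3: smallest deg-1 vertex = 4, p_3 = 3. Add edge {3,4}. Now deg[4]=0, deg[3]=1.
Step 4: smallest deg-1 vertex = 3, p_4 = 7. Add edge {3,7}. Now deg[3]=0, deg[7]=1.
Step 5: smallest deg-1 vertex = 6, p_5 = 5. Add edge {5,6}. Now deg[6]=0, deg[5]=1.
Final: two remaining deg-1 vertices are 5, 7. Add edge {5,7}.

Answer: 1 3
2 5
3 4
3 7
5 6
5 7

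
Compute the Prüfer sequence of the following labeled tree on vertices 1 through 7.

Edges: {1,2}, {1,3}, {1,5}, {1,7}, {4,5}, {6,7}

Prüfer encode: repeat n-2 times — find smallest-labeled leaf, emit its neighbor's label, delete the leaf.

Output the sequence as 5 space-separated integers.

Answer: 1 1 5 1 7

Derivation:
Step 1: leaves = {2,3,4,6}. Remove smallest leaf 2, emit neighbor 1.
Step 2: leaves = {3,4,6}. Remove smallest leaf 3, emit neighbor 1.
Step 3: leaves = {4,6}. Remove smallest leaf 4, emit neighbor 5.
Step 4: leaves = {5,6}. Remove smallest leaf 5, emit neighbor 1.
Step 5: leaves = {1,6}. Remove smallest leaf 1, emit neighbor 7.
Done: 2 vertices remain (6, 7). Sequence = [1 1 5 1 7]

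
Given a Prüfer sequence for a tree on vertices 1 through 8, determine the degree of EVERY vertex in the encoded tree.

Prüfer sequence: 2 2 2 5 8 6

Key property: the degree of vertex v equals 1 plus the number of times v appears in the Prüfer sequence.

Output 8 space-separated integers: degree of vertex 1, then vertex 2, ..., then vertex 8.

p_1 = 2: count[2] becomes 1
p_2 = 2: count[2] becomes 2
p_3 = 2: count[2] becomes 3
p_4 = 5: count[5] becomes 1
p_5 = 8: count[8] becomes 1
p_6 = 6: count[6] becomes 1
Degrees (1 + count): deg[1]=1+0=1, deg[2]=1+3=4, deg[3]=1+0=1, deg[4]=1+0=1, deg[5]=1+1=2, deg[6]=1+1=2, deg[7]=1+0=1, deg[8]=1+1=2

Answer: 1 4 1 1 2 2 1 2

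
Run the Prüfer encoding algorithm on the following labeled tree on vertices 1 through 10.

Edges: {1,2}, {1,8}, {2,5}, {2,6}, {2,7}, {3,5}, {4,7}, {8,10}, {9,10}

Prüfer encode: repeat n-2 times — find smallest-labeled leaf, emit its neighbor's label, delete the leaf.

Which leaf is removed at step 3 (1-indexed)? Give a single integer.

Step 1: current leaves = {3,4,6,9}. Remove leaf 3 (neighbor: 5).
Step 2: current leaves = {4,5,6,9}. Remove leaf 4 (neighbor: 7).
Step 3: current leaves = {5,6,7,9}. Remove leaf 5 (neighbor: 2).

Answer: 5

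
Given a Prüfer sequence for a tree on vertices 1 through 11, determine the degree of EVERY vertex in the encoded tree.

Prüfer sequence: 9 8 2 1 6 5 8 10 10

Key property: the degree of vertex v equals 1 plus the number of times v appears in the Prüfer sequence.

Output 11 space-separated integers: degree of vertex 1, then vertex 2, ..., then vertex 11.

p_1 = 9: count[9] becomes 1
p_2 = 8: count[8] becomes 1
p_3 = 2: count[2] becomes 1
p_4 = 1: count[1] becomes 1
p_5 = 6: count[6] becomes 1
p_6 = 5: count[5] becomes 1
p_7 = 8: count[8] becomes 2
p_8 = 10: count[10] becomes 1
p_9 = 10: count[10] becomes 2
Degrees (1 + count): deg[1]=1+1=2, deg[2]=1+1=2, deg[3]=1+0=1, deg[4]=1+0=1, deg[5]=1+1=2, deg[6]=1+1=2, deg[7]=1+0=1, deg[8]=1+2=3, deg[9]=1+1=2, deg[10]=1+2=3, deg[11]=1+0=1

Answer: 2 2 1 1 2 2 1 3 2 3 1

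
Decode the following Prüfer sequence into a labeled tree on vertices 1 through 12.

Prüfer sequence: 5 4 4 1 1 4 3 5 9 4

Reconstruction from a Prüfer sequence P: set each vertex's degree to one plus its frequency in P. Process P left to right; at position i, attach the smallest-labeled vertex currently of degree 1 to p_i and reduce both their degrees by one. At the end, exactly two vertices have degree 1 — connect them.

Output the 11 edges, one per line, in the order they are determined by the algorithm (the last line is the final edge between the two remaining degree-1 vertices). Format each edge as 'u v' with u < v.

Answer: 2 5
4 6
4 7
1 8
1 10
1 4
3 11
3 5
5 9
4 9
4 12

Derivation:
Initial degrees: {1:3, 2:1, 3:2, 4:5, 5:3, 6:1, 7:1, 8:1, 9:2, 10:1, 11:1, 12:1}
Step 1: smallest deg-1 vertex = 2, p_1 = 5. Add edge {2,5}. Now deg[2]=0, deg[5]=2.
Step 2: smallest deg-1 vertex = 6, p_2 = 4. Add edge {4,6}. Now deg[6]=0, deg[4]=4.
Step 3: smallest deg-1 vertex = 7, p_3 = 4. Add edge {4,7}. Now deg[7]=0, deg[4]=3.
Step 4: smallest deg-1 vertex = 8, p_4 = 1. Add edge {1,8}. Now deg[8]=0, deg[1]=2.
Step 5: smallest deg-1 vertex = 10, p_5 = 1. Add edge {1,10}. Now deg[10]=0, deg[1]=1.
Step 6: smallest deg-1 vertex = 1, p_6 = 4. Add edge {1,4}. Now deg[1]=0, deg[4]=2.
Step 7: smallest deg-1 vertex = 11, p_7 = 3. Add edge {3,11}. Now deg[11]=0, deg[3]=1.
Step 8: smallest deg-1 vertex = 3, p_8 = 5. Add edge {3,5}. Now deg[3]=0, deg[5]=1.
Step 9: smallest deg-1 vertex = 5, p_9 = 9. Add edge {5,9}. Now deg[5]=0, deg[9]=1.
Step 10: smallest deg-1 vertex = 9, p_10 = 4. Add edge {4,9}. Now deg[9]=0, deg[4]=1.
Final: two remaining deg-1 vertices are 4, 12. Add edge {4,12}.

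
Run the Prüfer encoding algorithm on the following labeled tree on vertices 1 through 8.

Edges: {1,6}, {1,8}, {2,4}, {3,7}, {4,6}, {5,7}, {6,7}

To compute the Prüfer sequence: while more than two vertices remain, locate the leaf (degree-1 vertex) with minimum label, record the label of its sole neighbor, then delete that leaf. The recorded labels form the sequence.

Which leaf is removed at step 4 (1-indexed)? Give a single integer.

Answer: 5

Derivation:
Step 1: current leaves = {2,3,5,8}. Remove leaf 2 (neighbor: 4).
Step 2: current leaves = {3,4,5,8}. Remove leaf 3 (neighbor: 7).
Step 3: current leaves = {4,5,8}. Remove leaf 4 (neighbor: 6).
Step 4: current leaves = {5,8}. Remove leaf 5 (neighbor: 7).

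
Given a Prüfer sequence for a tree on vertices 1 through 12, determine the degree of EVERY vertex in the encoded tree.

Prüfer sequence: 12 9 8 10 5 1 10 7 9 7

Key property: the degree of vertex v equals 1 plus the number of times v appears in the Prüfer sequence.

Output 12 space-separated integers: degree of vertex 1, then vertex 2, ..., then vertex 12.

Answer: 2 1 1 1 2 1 3 2 3 3 1 2

Derivation:
p_1 = 12: count[12] becomes 1
p_2 = 9: count[9] becomes 1
p_3 = 8: count[8] becomes 1
p_4 = 10: count[10] becomes 1
p_5 = 5: count[5] becomes 1
p_6 = 1: count[1] becomes 1
p_7 = 10: count[10] becomes 2
p_8 = 7: count[7] becomes 1
p_9 = 9: count[9] becomes 2
p_10 = 7: count[7] becomes 2
Degrees (1 + count): deg[1]=1+1=2, deg[2]=1+0=1, deg[3]=1+0=1, deg[4]=1+0=1, deg[5]=1+1=2, deg[6]=1+0=1, deg[7]=1+2=3, deg[8]=1+1=2, deg[9]=1+2=3, deg[10]=1+2=3, deg[11]=1+0=1, deg[12]=1+1=2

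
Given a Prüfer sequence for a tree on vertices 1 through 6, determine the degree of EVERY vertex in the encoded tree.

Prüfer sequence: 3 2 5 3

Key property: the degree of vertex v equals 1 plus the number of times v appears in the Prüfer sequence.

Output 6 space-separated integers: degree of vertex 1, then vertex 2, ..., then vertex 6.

p_1 = 3: count[3] becomes 1
p_2 = 2: count[2] becomes 1
p_3 = 5: count[5] becomes 1
p_4 = 3: count[3] becomes 2
Degrees (1 + count): deg[1]=1+0=1, deg[2]=1+1=2, deg[3]=1+2=3, deg[4]=1+0=1, deg[5]=1+1=2, deg[6]=1+0=1

Answer: 1 2 3 1 2 1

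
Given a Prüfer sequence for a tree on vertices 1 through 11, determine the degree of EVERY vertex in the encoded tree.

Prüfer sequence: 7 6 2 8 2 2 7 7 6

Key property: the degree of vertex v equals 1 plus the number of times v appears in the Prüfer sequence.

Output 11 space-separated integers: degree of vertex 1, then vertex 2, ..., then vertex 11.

p_1 = 7: count[7] becomes 1
p_2 = 6: count[6] becomes 1
p_3 = 2: count[2] becomes 1
p_4 = 8: count[8] becomes 1
p_5 = 2: count[2] becomes 2
p_6 = 2: count[2] becomes 3
p_7 = 7: count[7] becomes 2
p_8 = 7: count[7] becomes 3
p_9 = 6: count[6] becomes 2
Degrees (1 + count): deg[1]=1+0=1, deg[2]=1+3=4, deg[3]=1+0=1, deg[4]=1+0=1, deg[5]=1+0=1, deg[6]=1+2=3, deg[7]=1+3=4, deg[8]=1+1=2, deg[9]=1+0=1, deg[10]=1+0=1, deg[11]=1+0=1

Answer: 1 4 1 1 1 3 4 2 1 1 1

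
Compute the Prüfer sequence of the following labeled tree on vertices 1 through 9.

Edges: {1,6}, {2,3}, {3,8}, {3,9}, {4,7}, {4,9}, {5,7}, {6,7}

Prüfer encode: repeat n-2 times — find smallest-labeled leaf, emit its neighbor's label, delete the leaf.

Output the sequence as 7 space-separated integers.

Step 1: leaves = {1,2,5,8}. Remove smallest leaf 1, emit neighbor 6.
Step 2: leaves = {2,5,6,8}. Remove smallest leaf 2, emit neighbor 3.
Step 3: leaves = {5,6,8}. Remove smallest leaf 5, emit neighbor 7.
Step 4: leaves = {6,8}. Remove smallest leaf 6, emit neighbor 7.
Step 5: leaves = {7,8}. Remove smallest leaf 7, emit neighbor 4.
Step 6: leaves = {4,8}. Remove smallest leaf 4, emit neighbor 9.
Step 7: leaves = {8,9}. Remove smallest leaf 8, emit neighbor 3.
Done: 2 vertices remain (3, 9). Sequence = [6 3 7 7 4 9 3]

Answer: 6 3 7 7 4 9 3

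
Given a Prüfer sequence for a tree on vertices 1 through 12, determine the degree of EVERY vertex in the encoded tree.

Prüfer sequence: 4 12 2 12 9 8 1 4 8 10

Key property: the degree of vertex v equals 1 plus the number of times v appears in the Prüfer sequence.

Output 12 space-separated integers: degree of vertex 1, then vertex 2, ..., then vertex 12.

Answer: 2 2 1 3 1 1 1 3 2 2 1 3

Derivation:
p_1 = 4: count[4] becomes 1
p_2 = 12: count[12] becomes 1
p_3 = 2: count[2] becomes 1
p_4 = 12: count[12] becomes 2
p_5 = 9: count[9] becomes 1
p_6 = 8: count[8] becomes 1
p_7 = 1: count[1] becomes 1
p_8 = 4: count[4] becomes 2
p_9 = 8: count[8] becomes 2
p_10 = 10: count[10] becomes 1
Degrees (1 + count): deg[1]=1+1=2, deg[2]=1+1=2, deg[3]=1+0=1, deg[4]=1+2=3, deg[5]=1+0=1, deg[6]=1+0=1, deg[7]=1+0=1, deg[8]=1+2=3, deg[9]=1+1=2, deg[10]=1+1=2, deg[11]=1+0=1, deg[12]=1+2=3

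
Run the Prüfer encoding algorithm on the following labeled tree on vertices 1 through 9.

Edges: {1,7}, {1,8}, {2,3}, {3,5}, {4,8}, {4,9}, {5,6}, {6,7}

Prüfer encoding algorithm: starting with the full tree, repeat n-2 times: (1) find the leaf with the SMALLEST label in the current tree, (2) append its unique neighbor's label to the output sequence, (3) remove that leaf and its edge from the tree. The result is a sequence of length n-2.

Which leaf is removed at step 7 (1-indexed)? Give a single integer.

Step 1: current leaves = {2,9}. Remove leaf 2 (neighbor: 3).
Step 2: current leaves = {3,9}. Remove leaf 3 (neighbor: 5).
Step 3: current leaves = {5,9}. Remove leaf 5 (neighbor: 6).
Step 4: current leaves = {6,9}. Remove leaf 6 (neighbor: 7).
Step 5: current leaves = {7,9}. Remove leaf 7 (neighbor: 1).
Step 6: current leaves = {1,9}. Remove leaf 1 (neighbor: 8).
Step 7: current leaves = {8,9}. Remove leaf 8 (neighbor: 4).

Answer: 8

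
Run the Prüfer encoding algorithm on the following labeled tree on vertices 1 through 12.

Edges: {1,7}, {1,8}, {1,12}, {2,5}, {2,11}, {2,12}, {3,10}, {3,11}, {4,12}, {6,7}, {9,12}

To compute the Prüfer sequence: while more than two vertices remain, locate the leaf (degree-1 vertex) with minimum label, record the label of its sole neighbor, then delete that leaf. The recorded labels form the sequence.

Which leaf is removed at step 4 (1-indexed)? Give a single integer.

Answer: 7

Derivation:
Step 1: current leaves = {4,5,6,8,9,10}. Remove leaf 4 (neighbor: 12).
Step 2: current leaves = {5,6,8,9,10}. Remove leaf 5 (neighbor: 2).
Step 3: current leaves = {6,8,9,10}. Remove leaf 6 (neighbor: 7).
Step 4: current leaves = {7,8,9,10}. Remove leaf 7 (neighbor: 1).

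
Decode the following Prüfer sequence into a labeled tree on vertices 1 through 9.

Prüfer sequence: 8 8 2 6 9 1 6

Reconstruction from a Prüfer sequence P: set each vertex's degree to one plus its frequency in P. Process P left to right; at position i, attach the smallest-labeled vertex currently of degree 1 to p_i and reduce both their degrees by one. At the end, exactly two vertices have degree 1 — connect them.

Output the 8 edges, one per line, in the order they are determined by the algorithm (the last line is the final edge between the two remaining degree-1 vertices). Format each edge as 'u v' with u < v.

Initial degrees: {1:2, 2:2, 3:1, 4:1, 5:1, 6:3, 7:1, 8:3, 9:2}
Step 1: smallest deg-1 vertex = 3, p_1 = 8. Add edge {3,8}. Now deg[3]=0, deg[8]=2.
Step 2: smallest deg-1 vertex = 4, p_2 = 8. Add edge {4,8}. Now deg[4]=0, deg[8]=1.
Step 3: smallest deg-1 vertex = 5, p_3 = 2. Add edge {2,5}. Now deg[5]=0, deg[2]=1.
Step 4: smallest deg-1 vertex = 2, p_4 = 6. Add edge {2,6}. Now deg[2]=0, deg[6]=2.
Step 5: smallest deg-1 vertex = 7, p_5 = 9. Add edge {7,9}. Now deg[7]=0, deg[9]=1.
Step 6: smallest deg-1 vertex = 8, p_6 = 1. Add edge {1,8}. Now deg[8]=0, deg[1]=1.
Step 7: smallest deg-1 vertex = 1, p_7 = 6. Add edge {1,6}. Now deg[1]=0, deg[6]=1.
Final: two remaining deg-1 vertices are 6, 9. Add edge {6,9}.

Answer: 3 8
4 8
2 5
2 6
7 9
1 8
1 6
6 9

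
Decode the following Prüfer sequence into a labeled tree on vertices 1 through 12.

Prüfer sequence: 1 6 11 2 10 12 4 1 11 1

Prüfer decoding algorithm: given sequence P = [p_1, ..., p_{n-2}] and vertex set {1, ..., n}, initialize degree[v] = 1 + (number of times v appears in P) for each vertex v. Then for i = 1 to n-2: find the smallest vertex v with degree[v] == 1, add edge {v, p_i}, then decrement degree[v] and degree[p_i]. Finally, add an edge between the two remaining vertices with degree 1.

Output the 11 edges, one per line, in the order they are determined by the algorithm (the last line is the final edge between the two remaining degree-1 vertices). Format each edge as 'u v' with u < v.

Initial degrees: {1:4, 2:2, 3:1, 4:2, 5:1, 6:2, 7:1, 8:1, 9:1, 10:2, 11:3, 12:2}
Step 1: smallest deg-1 vertex = 3, p_1 = 1. Add edge {1,3}. Now deg[3]=0, deg[1]=3.
Step 2: smallest deg-1 vertex = 5, p_2 = 6. Add edge {5,6}. Now deg[5]=0, deg[6]=1.
Step 3: smallest deg-1 vertex = 6, p_3 = 11. Add edge {6,11}. Now deg[6]=0, deg[11]=2.
Step 4: smallest deg-1 vertex = 7, p_4 = 2. Add edge {2,7}. Now deg[7]=0, deg[2]=1.
Step 5: smallest deg-1 vertex = 2, p_5 = 10. Add edge {2,10}. Now deg[2]=0, deg[10]=1.
Step 6: smallest deg-1 vertex = 8, p_6 = 12. Add edge {8,12}. Now deg[8]=0, deg[12]=1.
Step 7: smallest deg-1 vertex = 9, p_7 = 4. Add edge {4,9}. Now deg[9]=0, deg[4]=1.
Step 8: smallest deg-1 vertex = 4, p_8 = 1. Add edge {1,4}. Now deg[4]=0, deg[1]=2.
Step 9: smallest deg-1 vertex = 10, p_9 = 11. Add edge {10,11}. Now deg[10]=0, deg[11]=1.
Step 10: smallest deg-1 vertex = 11, p_10 = 1. Add edge {1,11}. Now deg[11]=0, deg[1]=1.
Final: two remaining deg-1 vertices are 1, 12. Add edge {1,12}.

Answer: 1 3
5 6
6 11
2 7
2 10
8 12
4 9
1 4
10 11
1 11
1 12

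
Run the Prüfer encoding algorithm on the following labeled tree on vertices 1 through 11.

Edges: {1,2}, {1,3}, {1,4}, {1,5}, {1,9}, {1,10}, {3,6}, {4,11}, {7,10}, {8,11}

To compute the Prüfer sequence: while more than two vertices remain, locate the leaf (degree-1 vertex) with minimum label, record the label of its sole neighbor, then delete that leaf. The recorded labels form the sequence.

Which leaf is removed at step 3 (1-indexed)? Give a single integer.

Answer: 6

Derivation:
Step 1: current leaves = {2,5,6,7,8,9}. Remove leaf 2 (neighbor: 1).
Step 2: current leaves = {5,6,7,8,9}. Remove leaf 5 (neighbor: 1).
Step 3: current leaves = {6,7,8,9}. Remove leaf 6 (neighbor: 3).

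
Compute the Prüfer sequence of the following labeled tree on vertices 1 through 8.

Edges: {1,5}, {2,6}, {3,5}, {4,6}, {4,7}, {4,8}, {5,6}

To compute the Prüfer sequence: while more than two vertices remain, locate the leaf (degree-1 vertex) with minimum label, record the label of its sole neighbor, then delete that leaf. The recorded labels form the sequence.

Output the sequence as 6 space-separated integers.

Step 1: leaves = {1,2,3,7,8}. Remove smallest leaf 1, emit neighbor 5.
Step 2: leaves = {2,3,7,8}. Remove smallest leaf 2, emit neighbor 6.
Step 3: leaves = {3,7,8}. Remove smallest leaf 3, emit neighbor 5.
Step 4: leaves = {5,7,8}. Remove smallest leaf 5, emit neighbor 6.
Step 5: leaves = {6,7,8}. Remove smallest leaf 6, emit neighbor 4.
Step 6: leaves = {7,8}. Remove smallest leaf 7, emit neighbor 4.
Done: 2 vertices remain (4, 8). Sequence = [5 6 5 6 4 4]

Answer: 5 6 5 6 4 4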